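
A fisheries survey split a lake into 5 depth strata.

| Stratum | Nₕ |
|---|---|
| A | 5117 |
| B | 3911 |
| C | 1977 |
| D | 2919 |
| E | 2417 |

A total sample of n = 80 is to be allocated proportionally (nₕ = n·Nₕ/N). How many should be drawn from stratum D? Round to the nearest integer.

N = 5117 + 3911 + 1977 + 2919 + 2417 = 16341.
n_D = 80·2919/16341 = 14.290... → 14.

14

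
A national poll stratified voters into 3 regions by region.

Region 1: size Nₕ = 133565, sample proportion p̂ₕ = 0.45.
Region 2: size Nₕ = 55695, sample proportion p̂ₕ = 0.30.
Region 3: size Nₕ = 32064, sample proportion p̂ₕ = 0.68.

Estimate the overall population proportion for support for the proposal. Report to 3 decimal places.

N = 133565 + 55695 + 32064 = 221324.
Overall proportion = Σ (Nₕ/N)·p̂ₕ.
Σ Nₕp̂ₕ = 60104.25 + 16708.5 + 21803.52 = 98616.27.
98616.27 / 221324 = 0.44557... → 0.446.

0.446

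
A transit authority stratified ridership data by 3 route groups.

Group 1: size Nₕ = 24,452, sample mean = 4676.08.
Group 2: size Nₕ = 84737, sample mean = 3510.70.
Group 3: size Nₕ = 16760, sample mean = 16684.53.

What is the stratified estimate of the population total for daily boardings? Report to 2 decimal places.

Population total = Σ Nₕ·x̄ₕ (each stratum's size times its mean).
24452·4676.08 + 84737·3510.70 + 16760·16684.53 = 114339508.16 + 297486185.9 + 279632722.8 = 691458416.86.

691458416.86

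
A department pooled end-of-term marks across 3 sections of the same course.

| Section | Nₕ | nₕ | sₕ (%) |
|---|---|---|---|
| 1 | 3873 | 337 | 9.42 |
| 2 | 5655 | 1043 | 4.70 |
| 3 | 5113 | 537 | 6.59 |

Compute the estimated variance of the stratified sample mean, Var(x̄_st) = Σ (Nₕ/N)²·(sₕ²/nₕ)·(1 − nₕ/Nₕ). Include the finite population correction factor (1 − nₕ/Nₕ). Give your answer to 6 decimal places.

N = 14641. Term for each stratum: Wₕ²sₕ²/nₕ·(1−nₕ/Nₕ).
Var(x̄_st) = 0.016822486 + 0.002576866 + 0.008827076 = 0.028226428 → 0.028226.

0.028226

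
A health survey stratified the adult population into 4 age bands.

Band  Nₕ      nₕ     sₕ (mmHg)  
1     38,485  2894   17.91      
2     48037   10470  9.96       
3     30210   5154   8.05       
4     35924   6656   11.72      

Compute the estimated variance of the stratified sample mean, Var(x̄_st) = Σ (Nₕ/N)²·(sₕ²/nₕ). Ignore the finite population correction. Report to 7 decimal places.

0.0096179

N = 152656. Term for each stratum: Wₕ²sₕ²/nₕ.
Var(x̄_st) = 0.0070444626 + 0.0009382012 + 0.0004924034 + 0.0011428350 = 0.0096179022 → 0.0096179.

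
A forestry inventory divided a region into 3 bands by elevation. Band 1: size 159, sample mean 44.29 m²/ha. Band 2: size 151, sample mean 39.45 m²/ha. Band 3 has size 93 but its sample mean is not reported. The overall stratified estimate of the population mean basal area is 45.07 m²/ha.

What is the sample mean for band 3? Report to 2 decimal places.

55.53

Σ Nₕx̄ₕ = N·μ, so 93·x̄_3 = 403·45.07 − (159·44.29 + 151·39.45).
= 18163.21 − 12999.06 = 5164.15.
x̄_3 = 5164.15 / 93 = 55.5285... → 55.53.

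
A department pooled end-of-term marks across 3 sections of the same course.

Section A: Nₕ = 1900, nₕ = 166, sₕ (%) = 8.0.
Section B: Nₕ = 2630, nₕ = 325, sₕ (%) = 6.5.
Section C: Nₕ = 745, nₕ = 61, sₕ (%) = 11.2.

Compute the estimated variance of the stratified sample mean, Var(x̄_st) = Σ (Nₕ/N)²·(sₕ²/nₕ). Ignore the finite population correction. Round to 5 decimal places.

N = 5275. Term for each stratum: Wₕ²sₕ²/nₕ.
Var(x̄_st) = 0.05001890 + 0.03231543 + 0.04101794 = 0.12335227 → 0.12335.

0.12335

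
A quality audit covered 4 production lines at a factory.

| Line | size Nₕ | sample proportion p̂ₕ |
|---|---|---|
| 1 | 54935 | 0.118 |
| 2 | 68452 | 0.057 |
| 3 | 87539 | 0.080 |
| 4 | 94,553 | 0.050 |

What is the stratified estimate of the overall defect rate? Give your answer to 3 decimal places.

N = 54935 + 68452 + 87539 + 94553 = 305479.
Overall proportion = Σ (Nₕ/N)·p̂ₕ.
Σ Nₕp̂ₕ = 6482.33 + 3901.764 + 7003.12 + 4727.65 = 22114.864.
22114.864 / 305479 = 0.07239... → 0.072.

0.072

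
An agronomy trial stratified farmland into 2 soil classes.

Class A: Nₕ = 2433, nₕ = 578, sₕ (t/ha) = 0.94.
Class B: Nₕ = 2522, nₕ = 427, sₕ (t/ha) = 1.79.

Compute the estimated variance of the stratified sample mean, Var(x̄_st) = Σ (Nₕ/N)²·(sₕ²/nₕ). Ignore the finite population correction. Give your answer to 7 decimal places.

N = 4955; Wₕ = Nₕ/N.
class A: (2433/4955)²·0.94²/578 = 0.0003685741
class B: (2522/4955)²·1.79²/427 = 0.0019439318
Sum = 0.0023125059 → 0.0023125.

0.0023125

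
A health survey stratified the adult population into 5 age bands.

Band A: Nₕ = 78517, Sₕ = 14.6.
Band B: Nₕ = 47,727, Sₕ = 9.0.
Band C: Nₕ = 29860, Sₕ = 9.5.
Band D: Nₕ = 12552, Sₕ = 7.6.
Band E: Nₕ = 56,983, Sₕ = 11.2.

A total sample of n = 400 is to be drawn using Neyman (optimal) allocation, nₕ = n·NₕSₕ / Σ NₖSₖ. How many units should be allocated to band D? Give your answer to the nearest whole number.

A: NₕSₕ = 78517·14.6 = 1146348.2
B: NₕSₕ = 47727·9.0 = 429543
C: NₕSₕ = 29860·9.5 = 283670
D: NₕSₕ = 12552·7.6 = 95395.2
E: NₕSₕ = 56983·11.2 = 638209.6
Σ NₕSₕ = 2593166.
n_D = 400·95395.2/2593166 = 14.715... → 15.

15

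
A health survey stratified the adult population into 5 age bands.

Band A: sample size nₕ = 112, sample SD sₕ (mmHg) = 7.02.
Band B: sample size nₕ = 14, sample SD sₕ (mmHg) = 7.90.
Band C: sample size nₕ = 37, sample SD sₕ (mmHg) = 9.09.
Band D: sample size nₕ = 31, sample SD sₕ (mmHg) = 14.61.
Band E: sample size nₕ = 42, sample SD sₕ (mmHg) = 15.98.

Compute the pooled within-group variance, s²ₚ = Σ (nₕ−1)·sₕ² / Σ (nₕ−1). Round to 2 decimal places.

113.11

A: (112−1)·7.02² = 111·49.2804 = 5470.1244
B: (14−1)·7.90² = 13·62.41 = 811.33
C: (37−1)·9.09² = 36·82.6281 = 2974.6116
D: (31−1)·14.61² = 30·213.4521 = 6403.563
E: (42−1)·15.98² = 41·255.3604 = 10469.7764
Numerator = 26129.4054; denominator = Σ(nₕ−1) = 231.
s²ₚ = 26129.4054/231 = 113.1143... → 113.11.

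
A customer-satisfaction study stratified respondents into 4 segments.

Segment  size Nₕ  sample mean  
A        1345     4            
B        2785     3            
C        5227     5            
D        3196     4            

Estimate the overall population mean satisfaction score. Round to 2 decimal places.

x̄_st = (Σ Nₕx̄ₕ) / (Σ Nₕ) = (1345·4 + 2785·3 + 5227·5 + 3196·4) / 12553
= 52654 / 12553 = 4.1945... → 4.19.

4.19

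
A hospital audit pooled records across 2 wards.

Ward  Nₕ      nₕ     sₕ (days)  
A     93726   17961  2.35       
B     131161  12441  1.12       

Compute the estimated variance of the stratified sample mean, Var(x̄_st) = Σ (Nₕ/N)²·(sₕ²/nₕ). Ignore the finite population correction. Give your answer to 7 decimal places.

0.0000877

N = 224887. Term for each stratum: Wₕ²sₕ²/nₕ.
Var(x̄_st) = 0.0000534068 + 0.0000342974 = 0.0000877042 → 0.0000877.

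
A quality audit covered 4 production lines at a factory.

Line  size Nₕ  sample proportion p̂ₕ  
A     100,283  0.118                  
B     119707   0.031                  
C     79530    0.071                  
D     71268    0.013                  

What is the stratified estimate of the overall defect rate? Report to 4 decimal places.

0.0596

Wₕ = Nₕ/N with N = 370788: 0.2705, 0.3228, 0.2145, 0.1922.
p̂_st = 0.2705·0.118 + 0.3228·0.031 + 0.2145·0.071 + 0.1922·0.013 ≈ 0.059650... → 0.0596.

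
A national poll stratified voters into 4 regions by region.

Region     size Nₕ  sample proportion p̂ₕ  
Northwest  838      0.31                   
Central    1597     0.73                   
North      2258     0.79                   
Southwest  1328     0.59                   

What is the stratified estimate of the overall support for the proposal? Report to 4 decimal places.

Wₕ = Nₕ/N with N = 6021: 0.1392, 0.2652, 0.3750, 0.2206.
p̂_st = 0.1392·0.31 + 0.2652·0.73 + 0.3750·0.79 + 0.2206·0.59 ≈ 0.663167... → 0.6632.

0.6632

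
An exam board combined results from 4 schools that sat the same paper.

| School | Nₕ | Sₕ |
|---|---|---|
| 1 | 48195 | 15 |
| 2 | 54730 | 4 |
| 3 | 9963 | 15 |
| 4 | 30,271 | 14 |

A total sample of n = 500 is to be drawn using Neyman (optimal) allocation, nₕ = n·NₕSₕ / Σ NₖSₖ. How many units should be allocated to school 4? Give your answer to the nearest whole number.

140

1: NₕSₕ = 48195·15 = 722925
2: NₕSₕ = 54730·4 = 218920
3: NₕSₕ = 9963·15 = 149445
4: NₕSₕ = 30271·14 = 423794
Σ NₕSₕ = 1515084.
n_4 = 500·423794/1515084 = 139.858... → 140.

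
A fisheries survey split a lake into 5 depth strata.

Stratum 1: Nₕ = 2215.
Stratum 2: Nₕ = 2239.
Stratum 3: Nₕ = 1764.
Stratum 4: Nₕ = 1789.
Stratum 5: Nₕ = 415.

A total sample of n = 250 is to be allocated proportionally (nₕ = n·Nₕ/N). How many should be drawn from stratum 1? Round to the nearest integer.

66

Share of stratum 1 = 2215/8422 = 0.26300.
Allocate 250 × 0.26300 = 65.750... → 66.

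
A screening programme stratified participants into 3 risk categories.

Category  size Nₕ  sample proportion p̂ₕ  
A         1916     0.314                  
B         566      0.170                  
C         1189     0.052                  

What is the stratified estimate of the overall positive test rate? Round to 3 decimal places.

0.207

Wₕ = Nₕ/N with N = 3671: 0.5219, 0.1542, 0.3239.
p̂_st = 0.5219·0.314 + 0.1542·0.170 + 0.3239·0.052 ≈ 0.20694... → 0.207.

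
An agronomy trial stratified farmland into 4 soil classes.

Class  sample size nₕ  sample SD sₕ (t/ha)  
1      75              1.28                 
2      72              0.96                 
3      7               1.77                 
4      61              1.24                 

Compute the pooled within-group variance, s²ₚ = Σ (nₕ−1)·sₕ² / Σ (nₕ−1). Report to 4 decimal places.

1.4110

Degrees of freedom: 74 + 71 + 6 + 60 = 211.
Σ(nₕ−1)sₕ² = 74·1.6384 + 71·0.9216 + 6·3.1329 + 60·1.5376 = 297.7286.
s²ₚ = 297.7286 / 211 = 1.411036... → 1.4110.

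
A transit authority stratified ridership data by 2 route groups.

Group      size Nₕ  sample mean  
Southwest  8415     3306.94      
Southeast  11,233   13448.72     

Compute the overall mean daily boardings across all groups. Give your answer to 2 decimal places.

9105.12

x̄_st = (Σ Nₕx̄ₕ) / (Σ Nₕ) = (8415·3306.94 + 11233·13448.72) / 19648
= 178897371.86 / 19648 = 9105.1187... → 9105.12.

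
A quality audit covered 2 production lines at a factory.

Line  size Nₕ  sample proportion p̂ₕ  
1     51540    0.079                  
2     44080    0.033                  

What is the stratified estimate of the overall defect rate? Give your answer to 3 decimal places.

0.058

N = 51540 + 44080 = 95620.
Overall proportion = Σ (Nₕ/N)·p̂ₕ.
Σ Nₕp̂ₕ = 4071.66 + 1454.64 = 5526.3.
5526.3 / 95620 = 0.05779... → 0.058.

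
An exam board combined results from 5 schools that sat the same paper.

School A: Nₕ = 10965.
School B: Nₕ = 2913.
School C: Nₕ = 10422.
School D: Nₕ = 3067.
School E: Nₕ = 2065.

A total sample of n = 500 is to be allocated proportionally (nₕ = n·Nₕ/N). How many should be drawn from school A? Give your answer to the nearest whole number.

N = 10965 + 2913 + 10422 + 3067 + 2065 = 29432.
n_A = 500·10965/29432 = 186.277... → 186.

186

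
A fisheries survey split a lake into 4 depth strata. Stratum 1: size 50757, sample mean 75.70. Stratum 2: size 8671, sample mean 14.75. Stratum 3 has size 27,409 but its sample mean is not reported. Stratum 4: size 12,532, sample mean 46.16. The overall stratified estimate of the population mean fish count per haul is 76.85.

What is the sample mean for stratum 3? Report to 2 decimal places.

N = 50757 + 8671 + 27409 + 12532 = 99369.
Overall total = μ·N = 76.85·99369 = 7636507.65.
Subtract the known strata: 50757·75.70 + 8671·14.75 + 12532·46.16 = 4548679.27.
Remaining total for stratum 3: 7636507.65 − 4548679.27 = 3087828.38.
Divide by its size: 3087828.38 / 27409 = 112.6575... → 112.66.

112.66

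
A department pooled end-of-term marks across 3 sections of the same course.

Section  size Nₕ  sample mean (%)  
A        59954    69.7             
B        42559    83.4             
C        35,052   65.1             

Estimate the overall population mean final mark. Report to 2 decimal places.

72.77

x̄_st = (Σ Nₕx̄ₕ) / (Σ Nₕ) = (59954·69.7 + 42559·83.4 + 35052·65.1) / 137565
= 10010099.6 / 137565 = 72.7663... → 72.77.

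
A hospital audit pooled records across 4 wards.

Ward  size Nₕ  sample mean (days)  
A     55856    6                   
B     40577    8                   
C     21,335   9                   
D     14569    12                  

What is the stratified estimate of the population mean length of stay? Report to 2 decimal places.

N = 132337; weights Wₕ = Nₕ/N = (0.4221, 0.3066, 0.1612, 0.1101).
x̄_st = Σ Wₕ·x̄ₕ = 0.4221·6 + 0.3066·8 + 0.1612·9 + 0.1101·12 ≈ 7.7574...
→ 7.76.

7.76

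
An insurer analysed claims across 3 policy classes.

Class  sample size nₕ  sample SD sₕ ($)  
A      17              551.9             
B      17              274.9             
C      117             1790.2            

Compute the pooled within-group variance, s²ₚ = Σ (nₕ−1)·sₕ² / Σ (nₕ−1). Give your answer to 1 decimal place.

2552981.6

Degrees of freedom: 16 + 16 + 116 = 148.
Σ(nₕ−1)sₕ² = 16·304593.61 + 16·75570.01 + 116·3204816.04 = 377841278.56.
s²ₚ = 377841278.56 / 148 = 2552981.612... → 2552981.6.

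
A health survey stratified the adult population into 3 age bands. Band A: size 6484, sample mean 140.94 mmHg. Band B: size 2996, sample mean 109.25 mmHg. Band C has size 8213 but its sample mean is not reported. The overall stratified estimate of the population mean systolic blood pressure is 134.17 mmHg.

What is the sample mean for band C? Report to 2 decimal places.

137.92

Σ Nₕx̄ₕ = N·μ, so 8213·x̄_C = 17693·134.17 − (6484·140.94 + 2996·109.25).
= 2373869.81 − 1241167.96 = 1132701.85.
x̄_C = 1132701.85 / 8213 = 137.9157... → 137.92.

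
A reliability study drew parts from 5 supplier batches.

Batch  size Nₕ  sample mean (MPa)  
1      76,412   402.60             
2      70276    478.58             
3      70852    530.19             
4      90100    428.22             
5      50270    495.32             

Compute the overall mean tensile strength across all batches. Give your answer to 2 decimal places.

x̄_st = (Σ Nₕx̄ₕ) / (Σ Nₕ) = (76412·402.60 + 70276·478.58 + 70852·530.19 + 90100·428.22 + 50270·495.32) / 357910
= 165443539.56 / 357910 = 462.2490... → 462.25.

462.25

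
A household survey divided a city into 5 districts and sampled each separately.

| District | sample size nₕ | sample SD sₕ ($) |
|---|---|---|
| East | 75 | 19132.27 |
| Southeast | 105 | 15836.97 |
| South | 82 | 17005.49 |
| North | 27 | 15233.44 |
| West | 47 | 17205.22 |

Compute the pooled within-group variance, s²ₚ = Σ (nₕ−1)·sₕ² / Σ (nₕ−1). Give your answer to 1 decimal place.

Degrees of freedom: 74 + 104 + 81 + 26 + 46 = 331.
Σ(nₕ−1)sₕ² = 74·366043755.3529 + 104·250809618.7809 + 81·289186690.1401 + 26·232057694.2336 + 46·296019595.2484 = 96245961582.1763.
s²ₚ = 96245961582.1763 / 331 = 290773297.831... → 290773297.8.

290773297.8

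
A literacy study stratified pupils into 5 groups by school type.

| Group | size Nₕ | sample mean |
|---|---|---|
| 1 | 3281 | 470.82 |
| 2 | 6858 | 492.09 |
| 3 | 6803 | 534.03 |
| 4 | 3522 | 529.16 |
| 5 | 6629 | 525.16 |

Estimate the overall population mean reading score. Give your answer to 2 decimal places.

N = 27093; weights Wₕ = Nₕ/N = (0.1211, 0.2531, 0.2511, 0.1300, 0.2447).
x̄_st = Σ Wₕ·x̄ₕ = 0.1211·470.82 + 0.2531·492.09 + 0.2511·534.03 + 0.1300·529.16 + 0.2447·525.16 ≈ 512.9556...
→ 512.96.

512.96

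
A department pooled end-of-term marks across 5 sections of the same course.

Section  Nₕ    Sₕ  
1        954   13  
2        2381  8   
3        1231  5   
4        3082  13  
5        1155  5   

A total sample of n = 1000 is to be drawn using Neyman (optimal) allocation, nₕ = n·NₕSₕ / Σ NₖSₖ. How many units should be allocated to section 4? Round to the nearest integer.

480

1: NₕSₕ = 954·13 = 12402
2: NₕSₕ = 2381·8 = 19048
3: NₕSₕ = 1231·5 = 6155
4: NₕSₕ = 3082·13 = 40066
5: NₕSₕ = 1155·5 = 5775
Σ NₕSₕ = 83446.
n_4 = 1000·40066/83446 = 480.143... → 480.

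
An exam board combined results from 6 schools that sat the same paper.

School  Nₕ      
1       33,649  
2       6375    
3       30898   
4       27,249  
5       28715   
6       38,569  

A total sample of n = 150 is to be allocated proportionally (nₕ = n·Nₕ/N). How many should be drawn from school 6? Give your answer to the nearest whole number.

35

N = 33649 + 6375 + 30898 + 27249 + 28715 + 38569 = 165455.
n_6 = 150·38569/165455 = 34.966... → 35.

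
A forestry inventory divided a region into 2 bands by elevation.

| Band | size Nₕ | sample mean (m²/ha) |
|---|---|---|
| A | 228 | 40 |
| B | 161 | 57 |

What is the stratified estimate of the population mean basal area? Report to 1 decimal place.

47.0

N = 228 + 161 = 389.
Overall mean = Σ (Nₕ/N)·x̄ₕ — weight by population share, not a simple average.
Σ Nₕx̄ₕ = 228·40 + 161·57 = 9120 + 9177 = 18297.
Divide by N: 18297 / 389 = 47.036... → 47.0.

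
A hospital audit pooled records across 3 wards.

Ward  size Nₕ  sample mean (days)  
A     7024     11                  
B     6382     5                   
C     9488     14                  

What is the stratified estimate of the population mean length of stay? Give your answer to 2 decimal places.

10.57

N = 22894; weights Wₕ = Nₕ/N = (0.3068, 0.2788, 0.4144).
x̄_st = Σ Wₕ·x̄ₕ = 0.3068·11 + 0.2788·5 + 0.4144·14 ≈ 10.5707...
→ 10.57.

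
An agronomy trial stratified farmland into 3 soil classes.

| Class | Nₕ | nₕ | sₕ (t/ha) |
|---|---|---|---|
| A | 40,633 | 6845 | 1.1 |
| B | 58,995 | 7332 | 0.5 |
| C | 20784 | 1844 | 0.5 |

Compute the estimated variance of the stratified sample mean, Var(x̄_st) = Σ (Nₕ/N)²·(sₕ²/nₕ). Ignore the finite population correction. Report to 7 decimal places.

0.0000324

N = 120412; Wₕ = Nₕ/N.
class A: (40633/120412)²·1.1²/6845 = 0.0000201294
class B: (58995/120412)²·0.5²/7332 = 0.0000081848
class C: (20784/120412)²·0.5²/1844 = 0.0000040392
Sum = 0.0000323534 → 0.0000324.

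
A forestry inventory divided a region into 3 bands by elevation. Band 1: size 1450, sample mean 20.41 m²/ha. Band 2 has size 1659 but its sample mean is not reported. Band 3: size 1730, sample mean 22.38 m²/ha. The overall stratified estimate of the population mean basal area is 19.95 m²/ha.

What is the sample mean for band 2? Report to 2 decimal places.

Σ Nₕx̄ₕ = N·μ, so 1659·x̄_2 = 4839·19.95 − (1450·20.41 + 1730·22.38).
= 96538.05 − 68311.9 = 28226.15.
x̄_2 = 28226.15 / 1659 = 17.0140... → 17.01.

17.01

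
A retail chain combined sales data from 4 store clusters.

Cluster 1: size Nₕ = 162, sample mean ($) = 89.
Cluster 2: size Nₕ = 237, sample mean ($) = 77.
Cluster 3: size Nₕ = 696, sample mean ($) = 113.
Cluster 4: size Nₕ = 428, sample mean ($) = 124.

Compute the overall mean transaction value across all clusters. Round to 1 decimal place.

107.9

N = 162 + 237 + 696 + 428 = 1523.
Weight each subgroup mean by Nₕ/N and sum.
Σ Nₕx̄ₕ = 162·89 + 237·77 + 696·113 + 428·124 = 14418 + 18249 + 78648 + 53072 = 164387.
Divide by N: 164387 / 1523 = 107.936... → 107.9.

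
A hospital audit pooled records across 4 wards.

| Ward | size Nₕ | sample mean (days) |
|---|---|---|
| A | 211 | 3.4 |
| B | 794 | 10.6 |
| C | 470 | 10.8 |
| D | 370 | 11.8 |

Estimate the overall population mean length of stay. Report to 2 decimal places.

x̄_st = (Σ Nₕx̄ₕ) / (Σ Nₕ) = (211·3.4 + 794·10.6 + 470·10.8 + 370·11.8) / 1845
= 18575.8 / 1845 = 10.0682... → 10.07.

10.07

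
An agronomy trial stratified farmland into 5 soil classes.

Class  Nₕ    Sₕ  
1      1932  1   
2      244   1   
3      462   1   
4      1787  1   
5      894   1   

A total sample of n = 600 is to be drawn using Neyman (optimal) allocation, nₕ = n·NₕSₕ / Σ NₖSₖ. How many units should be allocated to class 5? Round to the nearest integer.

101

1: NₕSₕ = 1932·1 = 1932
2: NₕSₕ = 244·1 = 244
3: NₕSₕ = 462·1 = 462
4: NₕSₕ = 1787·1 = 1787
5: NₕSₕ = 894·1 = 894
Σ NₕSₕ = 5319.
n_5 = 600·894/5319 = 100.846... → 101.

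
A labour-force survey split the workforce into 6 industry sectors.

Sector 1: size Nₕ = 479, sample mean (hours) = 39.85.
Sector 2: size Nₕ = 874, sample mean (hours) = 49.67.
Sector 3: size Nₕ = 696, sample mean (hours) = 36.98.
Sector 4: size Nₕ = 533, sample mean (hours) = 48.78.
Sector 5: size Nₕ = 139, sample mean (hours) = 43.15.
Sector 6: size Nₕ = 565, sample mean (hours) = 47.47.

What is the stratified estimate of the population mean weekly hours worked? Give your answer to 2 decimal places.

44.75

N = 3286; weights Wₕ = Nₕ/N = (0.1458, 0.2660, 0.2118, 0.1622, 0.0423, 0.1719).
x̄_st = Σ Wₕ·x̄ₕ = 0.1458·39.85 + 0.2660·49.67 + 0.2118·36.98 + 0.1622·48.78 + 0.0423·43.15 + 0.1719·47.47 ≈ 44.7523...
→ 44.75.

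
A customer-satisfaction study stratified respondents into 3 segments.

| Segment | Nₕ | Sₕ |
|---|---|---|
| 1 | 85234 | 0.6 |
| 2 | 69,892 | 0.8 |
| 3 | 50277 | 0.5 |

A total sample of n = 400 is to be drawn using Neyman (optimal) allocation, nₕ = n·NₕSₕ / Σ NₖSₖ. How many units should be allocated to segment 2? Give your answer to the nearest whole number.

169

Σ NₕSₕ = 85234·0.6 + 69892·0.8 + 50277·0.5 = 132192.5.
Share for 2: 55913.6/132192.5 = 0.42297.
n_2 = 400 × 0.42297 = 169.188... → 169.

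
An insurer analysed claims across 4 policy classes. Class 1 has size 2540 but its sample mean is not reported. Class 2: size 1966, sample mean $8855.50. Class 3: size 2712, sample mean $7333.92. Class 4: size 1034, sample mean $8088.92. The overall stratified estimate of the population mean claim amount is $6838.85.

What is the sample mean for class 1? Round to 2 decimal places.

4240.45

Σ Nₕx̄ₕ = N·μ, so 2540·x̄_1 = 8252·6838.85 − (1966·8855.50 + 2712·7333.92 + 1034·8088.92).
= 56434190.2 − 45663447.32 = 10770742.88.
x̄_1 = 10770742.88 / 2540 = 4240.4500... → 4240.45.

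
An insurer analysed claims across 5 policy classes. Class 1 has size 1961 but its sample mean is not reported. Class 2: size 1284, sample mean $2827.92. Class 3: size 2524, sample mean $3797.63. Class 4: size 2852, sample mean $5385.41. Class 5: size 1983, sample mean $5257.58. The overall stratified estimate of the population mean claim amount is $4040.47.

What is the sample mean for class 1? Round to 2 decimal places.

1960.18

N = 1961 + 1284 + 2524 + 2852 + 1983 = 10604.
Overall total = μ·N = 4040.47·10604 = 42845143.88.
Subtract the known strata: 1284·2827.92 + 2524·3797.63 + 2852·5385.41 + 1983·5257.58 = 39001237.86.
Remaining total for class 1: 42845143.88 − 39001237.86 = 3843906.02.
Divide by its size: 3843906.02 / 1961 = 1960.1765... → 1960.18.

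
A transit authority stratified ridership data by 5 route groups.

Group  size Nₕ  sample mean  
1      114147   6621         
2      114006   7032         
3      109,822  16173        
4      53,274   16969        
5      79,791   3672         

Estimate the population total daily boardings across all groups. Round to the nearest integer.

Estimate total by summing Nₕ·x̄ₕ over strata.
114147·6621 + 114006·7032 + 109822·16173 + 53274·16969 + 79791·3672 = 755767287 + 801690192 + 1776151206 + 904006506 + 292992552 = 4530607743.

4530607743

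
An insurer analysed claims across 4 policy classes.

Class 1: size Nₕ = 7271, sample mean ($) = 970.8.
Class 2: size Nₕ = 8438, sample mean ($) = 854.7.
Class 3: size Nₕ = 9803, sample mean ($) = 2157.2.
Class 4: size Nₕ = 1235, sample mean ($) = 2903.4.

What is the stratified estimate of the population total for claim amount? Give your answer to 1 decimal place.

39003376.0

Population total = Σ Nₕ·x̄ₕ (each stratum's size times its mean).
7271·970.8 + 8438·854.7 + 9803·2157.2 + 1235·2903.4 = 7058686.8 + 7211958.6 + 21147031.6 + 3585699 = 39003376.0.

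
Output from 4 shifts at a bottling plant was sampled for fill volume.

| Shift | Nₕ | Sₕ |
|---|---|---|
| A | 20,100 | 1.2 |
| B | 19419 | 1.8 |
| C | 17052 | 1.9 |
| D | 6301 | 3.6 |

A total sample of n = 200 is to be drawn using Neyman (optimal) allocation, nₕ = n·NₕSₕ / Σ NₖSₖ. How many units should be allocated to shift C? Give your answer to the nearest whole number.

57

A: NₕSₕ = 20100·1.2 = 24120
B: NₕSₕ = 19419·1.8 = 34954.2
C: NₕSₕ = 17052·1.9 = 32398.8
D: NₕSₕ = 6301·3.6 = 22683.6
Σ NₕSₕ = 114156.6.
n_C = 200·32398.8/114156.6 = 56.762... → 57.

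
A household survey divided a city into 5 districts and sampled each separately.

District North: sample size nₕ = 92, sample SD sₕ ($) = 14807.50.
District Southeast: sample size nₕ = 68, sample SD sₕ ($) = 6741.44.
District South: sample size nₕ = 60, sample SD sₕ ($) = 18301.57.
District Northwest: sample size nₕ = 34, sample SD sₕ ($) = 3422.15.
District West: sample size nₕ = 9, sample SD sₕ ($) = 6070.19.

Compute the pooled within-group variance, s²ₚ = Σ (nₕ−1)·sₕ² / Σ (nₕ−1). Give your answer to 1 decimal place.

168375743.1

North: (92−1)·14807.50² = 91·219262056.25 = 19952847118.75
Southeast: (68−1)·6741.44² = 67·45447013.2736 = 3044949889.3312
South: (60−1)·18301.57² = 59·334947464.4649 = 19761900403.4291
Northwest: (34−1)·3422.15² = 33·11711110.6225 = 386466650.5425
West: (9−1)·6070.19² = 8·36847206.6361 = 294777653.0888
Numerator = 43440941715.1416; denominator = Σ(nₕ−1) = 258.
s²ₚ = 43440941715.1416/258 = 168375743.082... → 168375743.1.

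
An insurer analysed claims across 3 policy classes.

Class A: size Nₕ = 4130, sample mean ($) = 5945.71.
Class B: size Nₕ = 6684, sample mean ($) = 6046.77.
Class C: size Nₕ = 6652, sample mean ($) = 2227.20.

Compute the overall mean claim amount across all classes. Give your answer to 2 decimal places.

x̄_st = (Σ Nₕx̄ₕ) / (Σ Nₕ) = (4130·5945.71 + 6684·6046.77 + 6652·2227.20) / 17466
= 79787727.38 / 17466 = 4568.1740... → 4568.17.

4568.17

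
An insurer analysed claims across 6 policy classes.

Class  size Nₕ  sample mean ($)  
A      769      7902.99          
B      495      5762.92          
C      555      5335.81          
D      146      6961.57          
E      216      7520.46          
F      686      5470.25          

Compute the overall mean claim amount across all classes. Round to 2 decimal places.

N = 2867; weights Wₕ = Nₕ/N = (0.2682, 0.1727, 0.1936, 0.0509, 0.0753, 0.2393).
x̄_st = Σ Wₕ·x̄ₕ = 0.2682·7902.99 + 0.1727·5762.92 + 0.1936·5335.81 + 0.0509·6961.57 + 0.0753·7520.46 + 0.2393·5470.25 ≈ 6377.6838...
→ 6377.68.

6377.68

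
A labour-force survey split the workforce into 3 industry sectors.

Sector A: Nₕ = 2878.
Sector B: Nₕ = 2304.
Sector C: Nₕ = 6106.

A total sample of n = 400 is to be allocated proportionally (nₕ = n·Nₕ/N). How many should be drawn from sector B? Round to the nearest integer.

N = 2878 + 2304 + 6106 = 11288.
n_B = 400·2304/11288 = 81.644... → 82.

82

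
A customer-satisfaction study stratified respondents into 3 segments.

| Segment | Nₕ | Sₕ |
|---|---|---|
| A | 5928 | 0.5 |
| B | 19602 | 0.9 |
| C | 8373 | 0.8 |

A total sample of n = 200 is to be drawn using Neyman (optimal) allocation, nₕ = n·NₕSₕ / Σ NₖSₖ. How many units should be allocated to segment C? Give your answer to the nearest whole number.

49

A: NₕSₕ = 5928·0.5 = 2964
B: NₕSₕ = 19602·0.9 = 17641.8
C: NₕSₕ = 8373·0.8 = 6698.4
Σ NₕSₕ = 27304.2.
n_C = 200·6698.4/27304.2 = 49.065... → 49.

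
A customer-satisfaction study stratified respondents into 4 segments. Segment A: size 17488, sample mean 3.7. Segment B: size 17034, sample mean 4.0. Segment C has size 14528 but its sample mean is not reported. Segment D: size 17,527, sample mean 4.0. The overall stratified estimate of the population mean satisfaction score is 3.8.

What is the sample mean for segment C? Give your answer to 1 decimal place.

3.4

N = 17488 + 17034 + 14528 + 17527 = 66577.
Overall total = μ·N = 3.8·66577 = 252992.6.
Subtract the known strata: 17488·3.7 + 17034·4.0 + 17527·4.0 = 202949.6.
Remaining total for segment C: 252992.6 − 202949.6 = 50043.
Divide by its size: 50043 / 14528 = 3.445... → 3.4.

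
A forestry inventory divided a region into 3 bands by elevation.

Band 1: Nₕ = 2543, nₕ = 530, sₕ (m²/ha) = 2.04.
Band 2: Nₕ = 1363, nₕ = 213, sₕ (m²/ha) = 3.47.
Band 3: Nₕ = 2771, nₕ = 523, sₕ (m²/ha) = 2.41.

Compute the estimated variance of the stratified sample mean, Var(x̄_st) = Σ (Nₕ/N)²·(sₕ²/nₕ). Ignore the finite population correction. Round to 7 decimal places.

0.0054073

N = 6677. Term for each stratum: Wₕ²sₕ²/nₕ.
Var(x̄_st) = 0.0011389756 + 0.0023556367 + 0.0019126817 = 0.0054072940 → 0.0054073.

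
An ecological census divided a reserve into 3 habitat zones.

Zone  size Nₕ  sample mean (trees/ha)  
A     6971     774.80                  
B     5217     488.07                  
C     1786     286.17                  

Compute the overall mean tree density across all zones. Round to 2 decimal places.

N = 6971 + 5217 + 1786 = 13974.
Overall mean = Σ (Nₕ/N)·x̄ₕ — weight by population share, not a simple average.
Σ Nₕx̄ₕ = 6971·774.80 + 5217·488.07 + 1786·286.17 = 5401130.8 + 2546261.19 + 511099.62 = 8458491.61.
Divide by N: 8458491.61 / 13974 = 605.3021... → 605.30.

605.30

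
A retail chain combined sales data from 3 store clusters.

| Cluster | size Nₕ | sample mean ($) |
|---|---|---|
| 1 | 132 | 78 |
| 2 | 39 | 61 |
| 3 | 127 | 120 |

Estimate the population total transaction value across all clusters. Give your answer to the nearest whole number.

27915

1: 132·78 = 10296
2: 39·61 = 2379
3: 127·120 = 15240
τ̂ = Σ Nₕx̄ₕ = 27915.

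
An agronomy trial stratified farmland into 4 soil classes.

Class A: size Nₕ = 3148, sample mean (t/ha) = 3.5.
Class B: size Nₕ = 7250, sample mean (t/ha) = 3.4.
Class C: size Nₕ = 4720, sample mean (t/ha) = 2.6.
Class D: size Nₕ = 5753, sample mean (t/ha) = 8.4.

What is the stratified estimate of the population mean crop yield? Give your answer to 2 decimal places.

4.61

N = 20871; weights Wₕ = Nₕ/N = (0.1508, 0.3474, 0.2262, 0.2756).
x̄_st = Σ Wₕ·x̄ₕ = 0.1508·3.5 + 0.3474·3.4 + 0.2262·2.6 + 0.2756·8.4 ≈ 4.6124...
→ 4.61.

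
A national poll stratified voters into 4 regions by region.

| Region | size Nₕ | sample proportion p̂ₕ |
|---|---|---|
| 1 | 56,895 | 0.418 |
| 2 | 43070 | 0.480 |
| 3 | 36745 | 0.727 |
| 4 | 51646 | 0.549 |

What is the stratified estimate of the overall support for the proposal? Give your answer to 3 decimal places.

0.528

Wₕ = Nₕ/N with N = 188356: 0.3021, 0.2287, 0.1951, 0.2742.
p̂_st = 0.3021·0.418 + 0.2287·0.480 + 0.1951·0.727 + 0.2742·0.549 ≈ 0.52838... → 0.528.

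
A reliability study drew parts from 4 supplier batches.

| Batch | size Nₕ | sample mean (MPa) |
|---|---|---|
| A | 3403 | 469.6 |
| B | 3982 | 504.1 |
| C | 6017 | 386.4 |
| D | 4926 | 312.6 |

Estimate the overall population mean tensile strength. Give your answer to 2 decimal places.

N = 3403 + 3982 + 6017 + 4926 = 18328.
Overall mean = Σ (Nₕ/N)·x̄ₕ — weight by population share, not a simple average.
Σ Nₕx̄ₕ = 3403·469.6 + 3982·504.1 + 6017·386.4 + 4926·312.6 = 1598048.8 + 2007326.2 + 2324968.8 + 1539867.6 = 7470211.4.
Divide by N: 7470211.4 / 18328 = 407.5846... → 407.58.

407.58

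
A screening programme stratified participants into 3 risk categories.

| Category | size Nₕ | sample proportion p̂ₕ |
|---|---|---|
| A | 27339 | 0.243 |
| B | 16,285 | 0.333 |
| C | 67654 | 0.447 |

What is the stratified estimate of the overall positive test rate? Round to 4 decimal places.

N = 27339 + 16285 + 67654 = 111278.
Overall proportion = Σ (Nₕ/N)·p̂ₕ.
Σ Nₕp̂ₕ = 6643.377 + 5422.905 + 30241.338 = 42307.62.
42307.62 / 111278 = 0.380198... → 0.3802.

0.3802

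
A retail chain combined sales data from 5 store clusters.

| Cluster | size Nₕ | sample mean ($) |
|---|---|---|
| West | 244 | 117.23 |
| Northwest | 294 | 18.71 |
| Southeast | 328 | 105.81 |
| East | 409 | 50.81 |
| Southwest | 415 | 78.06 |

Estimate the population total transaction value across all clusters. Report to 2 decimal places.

West: 244·117.23 = 28604.12
Northwest: 294·18.71 = 5500.74
Southeast: 328·105.81 = 34705.68
East: 409·50.81 = 20781.29
Southwest: 415·78.06 = 32394.9
τ̂ = Σ Nₕx̄ₕ = 121986.73.

121986.73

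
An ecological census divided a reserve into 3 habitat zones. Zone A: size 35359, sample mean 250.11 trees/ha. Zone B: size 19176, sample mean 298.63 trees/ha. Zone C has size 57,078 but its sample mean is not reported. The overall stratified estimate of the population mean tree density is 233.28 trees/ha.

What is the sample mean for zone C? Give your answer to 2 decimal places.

Σ Nₕx̄ₕ = N·μ, so 57078·x̄_C = 111613·233.28 − (35359·250.11 + 19176·298.63).
= 26037080.64 − 14570168.37 = 11466912.27.
x̄_C = 11466912.27 / 57078 = 200.8990... → 200.90.

200.90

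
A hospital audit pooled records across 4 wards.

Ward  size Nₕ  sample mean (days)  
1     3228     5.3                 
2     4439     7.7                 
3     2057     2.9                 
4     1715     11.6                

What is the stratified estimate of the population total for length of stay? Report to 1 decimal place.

1: 3228·5.3 = 17108.4
2: 4439·7.7 = 34180.3
3: 2057·2.9 = 5965.3
4: 1715·11.6 = 19894
τ̂ = Σ Nₕx̄ₕ = 77148.0.

77148.0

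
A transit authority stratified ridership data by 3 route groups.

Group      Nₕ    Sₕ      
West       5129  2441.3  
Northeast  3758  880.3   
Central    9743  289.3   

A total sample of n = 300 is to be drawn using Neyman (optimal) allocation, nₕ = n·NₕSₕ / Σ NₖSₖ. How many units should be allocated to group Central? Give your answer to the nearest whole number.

45

Σ NₕSₕ = 5129·2441.3 + 3758·880.3 + 9743·289.3 = 18648245.
Share for Central: 2818649.9/18648245 = 0.15115.
n_Central = 300 × 0.15115 = 45.344... → 45.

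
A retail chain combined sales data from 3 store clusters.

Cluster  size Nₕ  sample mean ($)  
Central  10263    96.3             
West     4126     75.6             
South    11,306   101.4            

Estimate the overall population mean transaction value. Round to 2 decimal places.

x̄_st = (Σ Nₕx̄ₕ) / (Σ Nₕ) = (10263·96.3 + 4126·75.6 + 11306·101.4) / 25695
= 2446680.9 / 25695 = 95.2201... → 95.22.

95.22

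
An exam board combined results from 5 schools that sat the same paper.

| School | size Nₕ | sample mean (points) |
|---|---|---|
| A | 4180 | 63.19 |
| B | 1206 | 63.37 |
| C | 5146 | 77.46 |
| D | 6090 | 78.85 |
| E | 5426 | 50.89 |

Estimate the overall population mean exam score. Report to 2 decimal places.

67.83

N = 22048; weights Wₕ = Nₕ/N = (0.1896, 0.0547, 0.2334, 0.2762, 0.2461).
x̄_st = Σ Wₕ·x̄ₕ = 0.1896·63.19 + 0.0547·63.37 + 0.2334·77.46 + 0.2762·78.85 + 0.2461·50.89 ≈ 67.8290...
→ 67.83.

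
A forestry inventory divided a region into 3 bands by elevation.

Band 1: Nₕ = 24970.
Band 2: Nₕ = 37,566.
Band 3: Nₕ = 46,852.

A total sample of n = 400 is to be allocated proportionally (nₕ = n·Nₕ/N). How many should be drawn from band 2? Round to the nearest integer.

N = 24970 + 37566 + 46852 = 109388.
n_2 = 400·37566/109388 = 137.368... → 137.

137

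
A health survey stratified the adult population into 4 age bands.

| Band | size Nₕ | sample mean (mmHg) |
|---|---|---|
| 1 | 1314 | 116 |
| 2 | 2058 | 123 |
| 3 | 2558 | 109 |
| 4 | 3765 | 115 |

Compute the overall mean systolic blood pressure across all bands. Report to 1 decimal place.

N = 9695; weights Wₕ = Nₕ/N = (0.1355, 0.2123, 0.2638, 0.3883).
x̄_st = Σ Wₕ·x̄ₕ = 0.1355·116 + 0.2123·123 + 0.2638·109 + 0.3883·115 ≈ 115.251...
→ 115.3.

115.3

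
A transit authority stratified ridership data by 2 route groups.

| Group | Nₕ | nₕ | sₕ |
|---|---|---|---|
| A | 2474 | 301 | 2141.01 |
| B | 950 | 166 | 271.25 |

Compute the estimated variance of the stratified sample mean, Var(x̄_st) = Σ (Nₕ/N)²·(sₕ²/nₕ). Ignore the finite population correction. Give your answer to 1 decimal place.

N = 3424; Wₕ = Nₕ/N.
group A: (2474/3424)²·2141.01²/301 = 7950.6525
group B: (950/3424)²·271.25²/166 = 34.1202
Sum = 7984.7727 → 7984.8.

7984.8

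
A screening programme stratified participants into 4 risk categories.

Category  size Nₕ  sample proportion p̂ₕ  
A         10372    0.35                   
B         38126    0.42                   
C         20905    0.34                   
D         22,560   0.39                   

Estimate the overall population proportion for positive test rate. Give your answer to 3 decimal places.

0.387

Wₕ = Nₕ/N with N = 91963: 0.1128, 0.4146, 0.2273, 0.2453.
p̂_st = 0.1128·0.35 + 0.4146·0.42 + 0.2273·0.34 + 0.2453·0.39 ≈ 0.38656... → 0.387.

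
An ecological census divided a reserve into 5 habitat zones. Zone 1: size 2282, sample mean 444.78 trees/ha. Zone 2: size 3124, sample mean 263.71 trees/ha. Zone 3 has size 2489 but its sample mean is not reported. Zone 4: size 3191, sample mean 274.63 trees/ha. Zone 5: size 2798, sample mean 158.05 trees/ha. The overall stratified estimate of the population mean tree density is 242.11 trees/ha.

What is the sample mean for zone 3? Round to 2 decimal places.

N = 2282 + 3124 + 2489 + 3191 + 2798 = 13884.
Overall total = μ·N = 242.11·13884 = 3361455.24.
Subtract the known strata: 2282·444.78 + 3124·263.71 + 3191·274.63 + 2798·158.05 = 3157386.23.
Remaining total for zone 3: 3361455.24 − 3157386.23 = 204069.01.
Divide by its size: 204069.01 / 2489 = 81.9884... → 81.99.

81.99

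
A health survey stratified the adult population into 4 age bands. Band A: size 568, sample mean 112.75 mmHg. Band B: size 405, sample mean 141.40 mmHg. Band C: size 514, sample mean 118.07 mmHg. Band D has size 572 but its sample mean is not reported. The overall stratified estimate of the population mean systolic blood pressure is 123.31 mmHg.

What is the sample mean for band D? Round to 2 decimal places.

125.70

N = 568 + 405 + 514 + 572 = 2059.
Overall total = μ·N = 123.31·2059 = 253895.29.
Subtract the known strata: 568·112.75 + 405·141.40 + 514·118.07 = 181996.98.
Remaining total for band D: 253895.29 − 181996.98 = 71898.31.
Divide by its size: 71898.31 / 572 = 125.6963... → 125.70.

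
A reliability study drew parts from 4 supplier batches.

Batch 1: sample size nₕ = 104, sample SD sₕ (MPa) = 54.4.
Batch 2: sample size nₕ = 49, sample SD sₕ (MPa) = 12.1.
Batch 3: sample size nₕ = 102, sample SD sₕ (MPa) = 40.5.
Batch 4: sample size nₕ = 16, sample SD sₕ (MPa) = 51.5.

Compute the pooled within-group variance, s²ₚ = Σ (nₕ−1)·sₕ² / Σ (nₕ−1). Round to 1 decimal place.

Degrees of freedom: 103 + 48 + 101 + 15 = 267.
Σ(nₕ−1)sₕ² = 103·2959.36 + 48·146.41 + 101·1640.25 + 15·2652.25 = 517290.76.
s²ₚ = 517290.76 / 267 = 1937.419... → 1937.4.

1937.4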